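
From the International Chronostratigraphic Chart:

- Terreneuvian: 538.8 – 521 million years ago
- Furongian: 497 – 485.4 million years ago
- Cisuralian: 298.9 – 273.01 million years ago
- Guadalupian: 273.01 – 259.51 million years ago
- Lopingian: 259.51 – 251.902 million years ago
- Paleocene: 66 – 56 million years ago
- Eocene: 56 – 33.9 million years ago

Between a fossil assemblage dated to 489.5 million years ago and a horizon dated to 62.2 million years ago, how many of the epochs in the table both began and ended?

489.5 Ma sits inside the Furongian (497–485.4) and 62.2 Ma inside the Paleocene (66–56); neither of those is wholly between the two dates.
The listed epochs lying completely between them are Cisuralian, Guadalupian, Lopingian — 3 in all.

3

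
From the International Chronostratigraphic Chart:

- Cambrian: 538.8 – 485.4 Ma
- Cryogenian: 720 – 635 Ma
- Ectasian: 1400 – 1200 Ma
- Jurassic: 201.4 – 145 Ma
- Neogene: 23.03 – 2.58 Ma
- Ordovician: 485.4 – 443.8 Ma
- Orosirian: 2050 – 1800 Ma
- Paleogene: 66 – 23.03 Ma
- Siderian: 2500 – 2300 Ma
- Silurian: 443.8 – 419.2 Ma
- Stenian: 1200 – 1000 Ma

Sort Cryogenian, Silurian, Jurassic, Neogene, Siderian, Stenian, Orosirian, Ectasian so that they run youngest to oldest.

Neogene, Jurassic, Silurian, Cryogenian, Stenian, Ectasian, Orosirian, Siderian

Sorting by start age (ascending Ma, since larger Ma = older): Neogene began 23.03, Jurassic began 201.4, Silurian began 443.8, Cryogenian began 720, Stenian began 1200, Ectasian began 1400, Orosirian began 2050, Siderian began 2500.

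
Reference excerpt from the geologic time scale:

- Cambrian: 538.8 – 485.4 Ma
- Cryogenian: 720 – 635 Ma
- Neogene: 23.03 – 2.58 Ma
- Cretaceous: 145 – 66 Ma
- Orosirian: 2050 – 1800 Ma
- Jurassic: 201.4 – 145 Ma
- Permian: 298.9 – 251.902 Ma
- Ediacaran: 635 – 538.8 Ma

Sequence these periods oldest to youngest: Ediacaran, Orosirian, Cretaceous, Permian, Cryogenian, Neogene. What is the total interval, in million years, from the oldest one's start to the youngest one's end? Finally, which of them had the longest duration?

Orosirian, Cryogenian, Ediacaran, Permian, Cretaceous, Neogene; total span 2047.42 Myr; longest is Orosirian

From the excerpt: Ediacaran 635–538.8; Orosirian 2050–1800; Cretaceous 145–66; Permian 298.9–251.902; Cryogenian 720–635; Neogene 23.03–2.58 (Ma).
Larger Ma is earlier, so the oldest is Orosirian and the youngest is Neogene; oldest to youngest: Orosirian, Cryogenian, Ediacaran, Permian, Cretaceous, Neogene.
Oldest start 2050 minus youngest end 2.58 gives 2047.42 Myr overall.
Individual lengths (start − end): Ediacaran 96.2; Cretaceous 79; Permian 46.998; Cryogenian 85; Neogene 20.45; Orosirian 250. The largest is Orosirian at 250 Myr.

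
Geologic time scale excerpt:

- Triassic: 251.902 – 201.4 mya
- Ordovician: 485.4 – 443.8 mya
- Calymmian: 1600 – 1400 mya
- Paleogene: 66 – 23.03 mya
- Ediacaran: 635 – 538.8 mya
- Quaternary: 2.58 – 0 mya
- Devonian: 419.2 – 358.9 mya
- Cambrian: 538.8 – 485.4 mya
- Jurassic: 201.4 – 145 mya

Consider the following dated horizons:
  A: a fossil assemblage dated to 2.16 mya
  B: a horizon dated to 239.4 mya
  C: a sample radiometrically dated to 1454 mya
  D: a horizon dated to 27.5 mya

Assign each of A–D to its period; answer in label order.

A: 2.16 Ma lies in 2.58–0 Ma, so Quaternary.
B: 239.4 Ma lies in 251.902–201.4 Ma, so Triassic.
C: 1454 Ma lies in 1600–1400 Ma, so Calymmian.
D: 27.5 Ma lies in 66–23.03 Ma, so Paleogene.

A — Quaternary; B — Triassic; C — Calymmian; D — Paleogene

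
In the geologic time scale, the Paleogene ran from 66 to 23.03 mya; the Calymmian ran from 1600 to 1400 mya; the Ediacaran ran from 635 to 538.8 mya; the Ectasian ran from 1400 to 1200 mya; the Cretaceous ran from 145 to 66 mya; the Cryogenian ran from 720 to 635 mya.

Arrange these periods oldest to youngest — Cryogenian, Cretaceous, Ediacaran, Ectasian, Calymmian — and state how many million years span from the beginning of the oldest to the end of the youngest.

Calymmian → Ectasian → Cryogenian → Ediacaran → Cretaceous; total span 1534 Myr

Start ages (Ma): Calymmian 1600, Ectasian 1400, Cryogenian 720, Ediacaran 635, Cretaceous 145.
Ordered oldest to youngest: Calymmian, Ectasian, Cryogenian, Ediacaran, Cretaceous.
Span = 1600 − 66 = 1534 Myr.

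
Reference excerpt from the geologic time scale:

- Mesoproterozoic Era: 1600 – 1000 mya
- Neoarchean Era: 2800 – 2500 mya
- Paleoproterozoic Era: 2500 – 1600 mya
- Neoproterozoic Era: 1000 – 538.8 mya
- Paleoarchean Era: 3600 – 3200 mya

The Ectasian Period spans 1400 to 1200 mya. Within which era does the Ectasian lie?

Mesoproterozoic

The Ectasian (1400–1200 Ma) lies entirely within 1600–1000 Ma, the Mesoproterozoic Era.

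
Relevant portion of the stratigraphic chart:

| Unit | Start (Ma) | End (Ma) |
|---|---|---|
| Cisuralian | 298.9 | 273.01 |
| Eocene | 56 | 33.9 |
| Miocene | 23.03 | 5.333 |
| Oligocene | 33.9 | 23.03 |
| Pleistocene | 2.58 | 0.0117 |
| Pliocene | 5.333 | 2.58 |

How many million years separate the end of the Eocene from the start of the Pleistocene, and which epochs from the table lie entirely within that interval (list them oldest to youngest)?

31.32 million years; Oligocene, Miocene, Pliocene

End of Eocene = 33.9 Ma; start of Pleistocene = 2.58 Ma.
Gap = 33.9 − 2.58 = 31.32 Myr.
Epochs wholly inside 33.9–2.58 Ma: Oligocene (33.9–23.03), Miocene (23.03–5.333), Pliocene (5.333–2.58).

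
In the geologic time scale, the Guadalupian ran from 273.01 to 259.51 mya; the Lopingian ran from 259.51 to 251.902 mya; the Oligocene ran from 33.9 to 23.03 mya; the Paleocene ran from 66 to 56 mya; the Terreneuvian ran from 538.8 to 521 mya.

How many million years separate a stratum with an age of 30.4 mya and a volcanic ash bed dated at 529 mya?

498.6 million years

529 − 30.4 = 498.6 million years.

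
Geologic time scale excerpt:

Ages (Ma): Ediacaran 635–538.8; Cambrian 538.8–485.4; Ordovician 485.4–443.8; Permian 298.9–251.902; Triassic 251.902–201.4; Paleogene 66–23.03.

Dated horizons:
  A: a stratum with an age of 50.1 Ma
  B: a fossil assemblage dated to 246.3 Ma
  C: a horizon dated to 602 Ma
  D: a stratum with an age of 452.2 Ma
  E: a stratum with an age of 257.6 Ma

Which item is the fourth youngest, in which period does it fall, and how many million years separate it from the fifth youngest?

Smaller Ma means younger, so youngest first: A 50.1 < B 246.3 < E 257.6 < D 452.2 < C 602.
Counting 4 along gives D (452.2 Ma); the excerpt puts that inside the Ordovician, 485.4–443.8 Ma.
Next in line is C (602 Ma), and 602 − 452.2 = 149.8 Myr.

D, in the Ordovician; 149.8 million years to C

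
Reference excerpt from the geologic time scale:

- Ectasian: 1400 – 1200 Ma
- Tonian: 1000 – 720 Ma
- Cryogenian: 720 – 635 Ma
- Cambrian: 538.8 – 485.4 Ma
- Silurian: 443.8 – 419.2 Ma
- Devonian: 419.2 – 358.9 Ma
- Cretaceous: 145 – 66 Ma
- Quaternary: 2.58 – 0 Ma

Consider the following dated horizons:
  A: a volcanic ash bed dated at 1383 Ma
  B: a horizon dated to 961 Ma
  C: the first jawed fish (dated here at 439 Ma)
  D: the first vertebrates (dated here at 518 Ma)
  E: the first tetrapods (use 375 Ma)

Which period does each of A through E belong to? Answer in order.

Match each age against the start–end ranges in the excerpt: A = 1383 Ma → Ectasian (1400–1200); B = 961 Ma → Tonian (1000–720); C = 439 Ma → Silurian (443.8–419.2); D = 518 Ma → Cambrian (538.8–485.4); E = 375 Ma → Devonian (419.2–358.9).

A — Ectasian; B — Tonian; C — Silurian; D — Cambrian; E — Devonian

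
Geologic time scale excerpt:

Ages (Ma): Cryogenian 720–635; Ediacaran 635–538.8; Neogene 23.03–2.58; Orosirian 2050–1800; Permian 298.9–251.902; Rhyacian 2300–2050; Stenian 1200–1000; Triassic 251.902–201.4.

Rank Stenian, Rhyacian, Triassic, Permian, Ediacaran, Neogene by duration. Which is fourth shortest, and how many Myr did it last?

Durations: Stenian 200; Rhyacian 250; Triassic 50.502; Permian 46.998; Ediacaran 96.2; Neogene 20.45 Myr.
Sorted shortest-first: Neogene (20.45), Permian (46.998), Triassic (50.502), Ediacaran (96.2), Stenian (200), Rhyacian (250).
The fourth shortest is Ediacaran at 96.2 Myr.

Ediacaran, 96.2 million years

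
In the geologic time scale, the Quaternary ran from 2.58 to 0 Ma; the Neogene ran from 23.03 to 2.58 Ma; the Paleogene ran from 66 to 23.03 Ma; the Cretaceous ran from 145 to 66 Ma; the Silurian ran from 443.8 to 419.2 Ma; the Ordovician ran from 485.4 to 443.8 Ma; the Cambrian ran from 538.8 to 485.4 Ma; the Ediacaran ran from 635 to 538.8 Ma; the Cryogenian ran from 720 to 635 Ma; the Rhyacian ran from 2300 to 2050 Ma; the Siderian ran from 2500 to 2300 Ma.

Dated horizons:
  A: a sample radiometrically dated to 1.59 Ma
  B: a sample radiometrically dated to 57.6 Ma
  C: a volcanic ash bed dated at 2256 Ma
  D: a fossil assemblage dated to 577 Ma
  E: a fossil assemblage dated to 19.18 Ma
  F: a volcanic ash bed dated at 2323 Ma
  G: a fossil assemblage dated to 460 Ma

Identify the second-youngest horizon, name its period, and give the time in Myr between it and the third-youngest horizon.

E, in the Neogene; 38.42 million years to B

Sorted youngest-first by Ma: A (1.59), E (19.18), B (57.6), G (460), D (577), C (2256), F (2323).
The second youngest is E at 19.18 Ma, which lies in 23.03–2.58 Ma: the Neogene.
The third youngest is B at 57.6 Ma; separation = |19.18 − 57.6| = 38.42 Myr.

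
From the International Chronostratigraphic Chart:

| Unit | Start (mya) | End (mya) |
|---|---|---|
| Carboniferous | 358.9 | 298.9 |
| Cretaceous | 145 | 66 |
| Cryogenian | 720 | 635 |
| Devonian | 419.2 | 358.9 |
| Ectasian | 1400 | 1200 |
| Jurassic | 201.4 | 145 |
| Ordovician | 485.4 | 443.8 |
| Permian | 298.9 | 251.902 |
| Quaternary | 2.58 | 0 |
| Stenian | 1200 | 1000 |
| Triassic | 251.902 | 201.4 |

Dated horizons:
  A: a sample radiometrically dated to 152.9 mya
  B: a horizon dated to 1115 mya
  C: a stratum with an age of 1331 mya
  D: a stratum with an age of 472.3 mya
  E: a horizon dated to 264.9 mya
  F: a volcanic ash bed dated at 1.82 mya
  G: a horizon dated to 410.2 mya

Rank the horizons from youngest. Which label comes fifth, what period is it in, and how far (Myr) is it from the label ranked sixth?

D, in the Ordovician; 642.7 million years to B

Smaller Ma means younger, so youngest first: F 1.82 < A 152.9 < E 264.9 < G 410.2 < D 472.3 < B 1115 < C 1331.
Counting 5 along gives D (472.3 Ma); the excerpt puts that inside the Ordovician, 485.4–443.8 Ma.
Next in line is B (1115 Ma), and 1115 − 472.3 = 642.7 Myr.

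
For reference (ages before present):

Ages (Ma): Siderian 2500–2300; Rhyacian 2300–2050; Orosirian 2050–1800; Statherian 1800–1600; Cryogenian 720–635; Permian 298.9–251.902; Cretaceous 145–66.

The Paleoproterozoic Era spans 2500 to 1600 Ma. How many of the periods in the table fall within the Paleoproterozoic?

4

Periods inside 2500–1600 Ma: Siderian, Rhyacian, Orosirian, Statherian — 4 in total.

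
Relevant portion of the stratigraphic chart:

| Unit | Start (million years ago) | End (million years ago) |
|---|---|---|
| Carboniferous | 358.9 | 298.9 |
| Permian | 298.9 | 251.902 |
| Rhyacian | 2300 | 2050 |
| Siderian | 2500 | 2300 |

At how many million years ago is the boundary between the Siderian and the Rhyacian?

2300 million years ago

The Siderian ends and the Rhyacian begins at 2300 million years ago.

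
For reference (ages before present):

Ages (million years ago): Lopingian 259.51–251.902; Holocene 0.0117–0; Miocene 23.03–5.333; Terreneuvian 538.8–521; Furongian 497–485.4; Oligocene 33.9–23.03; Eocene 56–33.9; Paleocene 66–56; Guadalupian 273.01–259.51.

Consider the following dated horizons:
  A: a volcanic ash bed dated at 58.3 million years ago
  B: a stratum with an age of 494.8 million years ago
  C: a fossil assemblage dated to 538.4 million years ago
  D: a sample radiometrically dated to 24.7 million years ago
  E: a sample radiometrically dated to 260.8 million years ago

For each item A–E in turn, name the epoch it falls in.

A — Paleocene; B — Furongian; C — Terreneuvian; D — Oligocene; E — Guadalupian

Match each age against the start–end ranges in the excerpt: A = 58.3 Ma → Paleocene (66–56); B = 494.8 Ma → Furongian (497–485.4); C = 538.4 Ma → Terreneuvian (538.8–521); D = 24.7 Ma → Oligocene (33.9–23.03); E = 260.8 Ma → Guadalupian (273.01–259.51).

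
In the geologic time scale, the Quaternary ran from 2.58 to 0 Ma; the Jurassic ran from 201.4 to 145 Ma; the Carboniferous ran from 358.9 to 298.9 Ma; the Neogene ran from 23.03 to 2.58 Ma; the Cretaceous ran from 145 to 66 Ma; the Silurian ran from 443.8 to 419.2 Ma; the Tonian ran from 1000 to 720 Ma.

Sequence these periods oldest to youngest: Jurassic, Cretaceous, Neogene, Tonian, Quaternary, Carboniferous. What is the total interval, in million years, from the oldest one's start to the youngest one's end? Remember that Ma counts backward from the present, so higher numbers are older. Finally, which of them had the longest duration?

Tonian, Carboniferous, Jurassic, Cretaceous, Neogene, Quaternary; total span 1000 Myr; longest is Tonian

From the excerpt: Jurassic 201.4–145; Cretaceous 145–66; Neogene 23.03–2.58; Tonian 1000–720; Quaternary 2.58–0; Carboniferous 358.9–298.9 (Ma).
Larger Ma is earlier, so the oldest is Tonian and the youngest is Quaternary; oldest to youngest: Tonian, Carboniferous, Jurassic, Cretaceous, Neogene, Quaternary.
Oldest start 1000 minus youngest end 0 gives 1000 Myr overall.
Individual lengths (start − end): Neogene 20.45; Cretaceous 79; Quaternary 2.58; Tonian 280; Carboniferous 60; Jurassic 56.4. The largest is Tonian at 280 Myr.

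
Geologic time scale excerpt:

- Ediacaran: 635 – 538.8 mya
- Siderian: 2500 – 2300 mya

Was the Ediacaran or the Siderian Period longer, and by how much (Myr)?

Ediacaran: 635 − 538.8 = 96.2 Myr.
Siderian: 2500 − 2300 = 200 Myr.
Difference: 200 − 96.2 = 103.8 Myr, so the Siderian was longer.

Siderian, by 103.8 million years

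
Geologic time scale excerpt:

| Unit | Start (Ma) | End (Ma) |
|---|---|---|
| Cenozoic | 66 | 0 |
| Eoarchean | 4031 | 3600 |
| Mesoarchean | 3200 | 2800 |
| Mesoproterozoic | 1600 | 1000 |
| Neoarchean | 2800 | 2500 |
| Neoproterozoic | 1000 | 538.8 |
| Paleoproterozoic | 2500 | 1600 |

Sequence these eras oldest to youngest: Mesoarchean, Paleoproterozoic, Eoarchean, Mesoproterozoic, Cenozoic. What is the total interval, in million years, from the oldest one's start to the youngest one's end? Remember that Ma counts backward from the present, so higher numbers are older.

Start ages (Ma): Eoarchean 4031, Mesoarchean 3200, Paleoproterozoic 2500, Mesoproterozoic 1600, Cenozoic 66.
Ordered oldest to youngest: Eoarchean, Mesoarchean, Paleoproterozoic, Mesoproterozoic, Cenozoic.
Span = 4031 − 0 = 4031 Myr.

Eoarchean, Mesoarchean, Paleoproterozoic, Mesoproterozoic, Cenozoic; total span 4031 Myr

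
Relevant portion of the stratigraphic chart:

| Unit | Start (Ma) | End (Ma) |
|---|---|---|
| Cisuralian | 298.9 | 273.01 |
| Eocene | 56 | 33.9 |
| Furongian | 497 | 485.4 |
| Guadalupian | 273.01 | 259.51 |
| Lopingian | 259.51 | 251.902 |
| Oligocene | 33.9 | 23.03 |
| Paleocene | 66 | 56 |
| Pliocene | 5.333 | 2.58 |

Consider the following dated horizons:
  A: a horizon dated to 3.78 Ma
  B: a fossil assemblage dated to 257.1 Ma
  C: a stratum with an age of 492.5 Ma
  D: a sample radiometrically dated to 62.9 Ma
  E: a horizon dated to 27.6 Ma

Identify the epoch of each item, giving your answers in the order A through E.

A — Pliocene; B — Lopingian; C — Furongian; D — Paleocene; E — Oligocene

Match each age against the start–end ranges in the excerpt: A = 3.78 Ma → Pliocene (5.333–2.58); B = 257.1 Ma → Lopingian (259.51–251.902); C = 492.5 Ma → Furongian (497–485.4); D = 62.9 Ma → Paleocene (66–56); E = 27.6 Ma → Oligocene (33.9–23.03).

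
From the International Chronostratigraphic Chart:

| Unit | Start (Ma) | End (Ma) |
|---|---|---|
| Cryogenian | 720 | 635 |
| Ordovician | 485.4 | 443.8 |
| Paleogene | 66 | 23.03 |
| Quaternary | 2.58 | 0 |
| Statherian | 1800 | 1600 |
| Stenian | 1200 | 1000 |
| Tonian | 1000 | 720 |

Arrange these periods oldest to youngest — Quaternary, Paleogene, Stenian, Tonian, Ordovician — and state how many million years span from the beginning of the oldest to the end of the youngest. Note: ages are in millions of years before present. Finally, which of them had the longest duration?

Stenian → Tonian → Ordovician → Paleogene → Quaternary; total span 1200 Myr; longest is Tonian

From the excerpt: Quaternary 2.58–0; Paleogene 66–23.03; Stenian 1200–1000; Tonian 1000–720; Ordovician 485.4–443.8 (Ma).
Larger Ma is earlier, so the oldest is Stenian and the youngest is Quaternary; oldest to youngest: Stenian, Tonian, Ordovician, Paleogene, Quaternary.
Oldest start 1200 minus youngest end 0 gives 1200 Myr overall.
Individual lengths (start − end): Tonian 280; Ordovician 41.6; Paleogene 42.97; Stenian 200; Quaternary 2.58. The largest is Tonian at 280 Myr.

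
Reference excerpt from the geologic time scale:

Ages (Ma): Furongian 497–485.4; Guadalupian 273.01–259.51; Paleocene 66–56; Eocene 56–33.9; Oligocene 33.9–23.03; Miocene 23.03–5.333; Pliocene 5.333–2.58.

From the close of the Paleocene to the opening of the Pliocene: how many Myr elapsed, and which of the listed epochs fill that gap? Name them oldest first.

50.667 million years; Eocene, Oligocene, Miocene

The Paleocene closes at 56 Ma and the Pliocene opens at 5.333 Ma, so the interval is 56 − 5.333 = 50.667 Myr.
An epoch fits inside if it starts at or after 56 Ma and ends at or before 5.333 Ma; oldest first that gives Eocene, Oligocene, Miocene.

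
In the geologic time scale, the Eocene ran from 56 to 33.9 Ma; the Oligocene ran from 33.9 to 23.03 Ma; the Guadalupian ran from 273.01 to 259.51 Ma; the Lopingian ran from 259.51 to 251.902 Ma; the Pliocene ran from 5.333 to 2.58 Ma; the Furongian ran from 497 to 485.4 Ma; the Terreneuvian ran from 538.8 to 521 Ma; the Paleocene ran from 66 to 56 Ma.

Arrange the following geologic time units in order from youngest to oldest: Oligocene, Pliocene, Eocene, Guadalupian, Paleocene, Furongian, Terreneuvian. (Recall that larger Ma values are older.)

Sorting by start age (ascending Ma, since larger Ma = older): Pliocene began 5.333, Oligocene began 33.9, Eocene began 56, Paleocene began 66, Guadalupian began 273.01, Furongian began 497, Terreneuvian began 538.8.

Pliocene, then Oligocene, then Eocene, then Paleocene, then Guadalupian, then Furongian, then Terreneuvian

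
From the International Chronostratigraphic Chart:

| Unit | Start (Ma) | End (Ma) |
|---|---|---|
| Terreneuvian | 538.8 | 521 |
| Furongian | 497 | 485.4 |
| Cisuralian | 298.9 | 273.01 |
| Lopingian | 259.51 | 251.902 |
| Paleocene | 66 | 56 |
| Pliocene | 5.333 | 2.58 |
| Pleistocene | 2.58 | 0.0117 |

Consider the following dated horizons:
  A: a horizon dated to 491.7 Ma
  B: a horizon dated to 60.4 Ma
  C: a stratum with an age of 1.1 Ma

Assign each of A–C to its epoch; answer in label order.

A — Furongian; B — Paleocene; C — Pleistocene

Match each age against the start–end ranges in the excerpt: A = 491.7 Ma → Furongian (497–485.4); B = 60.4 Ma → Paleocene (66–56); C = 1.1 Ma → Pleistocene (2.58–0.0117).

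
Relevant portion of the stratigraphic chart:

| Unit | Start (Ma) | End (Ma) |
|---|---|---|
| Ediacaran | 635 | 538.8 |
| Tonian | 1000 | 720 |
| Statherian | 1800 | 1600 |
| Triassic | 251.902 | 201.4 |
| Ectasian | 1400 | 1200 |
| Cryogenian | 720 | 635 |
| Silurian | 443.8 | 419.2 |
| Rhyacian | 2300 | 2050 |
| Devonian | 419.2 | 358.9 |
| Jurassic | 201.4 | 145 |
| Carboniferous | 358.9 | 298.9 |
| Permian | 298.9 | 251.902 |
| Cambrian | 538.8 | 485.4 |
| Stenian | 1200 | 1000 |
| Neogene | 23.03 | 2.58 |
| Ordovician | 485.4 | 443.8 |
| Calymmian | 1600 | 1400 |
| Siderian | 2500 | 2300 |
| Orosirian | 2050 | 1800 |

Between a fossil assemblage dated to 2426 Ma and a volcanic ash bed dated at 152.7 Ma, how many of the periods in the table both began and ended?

16

2426 Ma sits inside the Siderian (2500–2300) and 152.7 Ma inside the Jurassic (201.4–145); neither of those is wholly between the two dates.
The listed periods lying completely between them are Rhyacian, Orosirian, Statherian, Calymmian, Ectasian, Stenian, Tonian, Cryogenian, Ediacaran, Cambrian, Ordovician, Silurian, Devonian, Carboniferous, Permian, Triassic — 16 in all.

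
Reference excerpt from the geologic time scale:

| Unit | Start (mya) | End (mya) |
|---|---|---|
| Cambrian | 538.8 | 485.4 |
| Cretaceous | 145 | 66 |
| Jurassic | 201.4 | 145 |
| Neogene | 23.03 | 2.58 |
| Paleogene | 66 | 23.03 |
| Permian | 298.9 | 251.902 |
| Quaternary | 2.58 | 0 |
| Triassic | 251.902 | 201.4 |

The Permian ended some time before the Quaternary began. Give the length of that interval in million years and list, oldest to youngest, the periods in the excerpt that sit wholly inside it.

End of Permian = 251.902 Ma; start of Quaternary = 2.58 Ma.
Gap = 251.902 − 2.58 = 249.322 Myr.
Periods wholly inside 251.902–2.58 Ma: Triassic (251.902–201.4), Jurassic (201.4–145), Cretaceous (145–66), Paleogene (66–23.03), Neogene (23.03–2.58).

249.322 million years; Triassic, Jurassic, Cretaceous, Paleogene, Neogene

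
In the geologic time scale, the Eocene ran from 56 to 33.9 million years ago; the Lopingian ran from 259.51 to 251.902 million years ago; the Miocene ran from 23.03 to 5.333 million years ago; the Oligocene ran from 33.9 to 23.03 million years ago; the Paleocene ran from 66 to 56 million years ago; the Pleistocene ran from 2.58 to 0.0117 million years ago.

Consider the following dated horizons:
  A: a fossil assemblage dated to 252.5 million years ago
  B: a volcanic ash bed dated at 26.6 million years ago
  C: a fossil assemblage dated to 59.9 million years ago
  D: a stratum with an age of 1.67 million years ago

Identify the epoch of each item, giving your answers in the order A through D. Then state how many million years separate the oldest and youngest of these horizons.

A — Lopingian; B — Oligocene; C — Paleocene; D — Pleistocene; span 250.83 million years

A: 252.5 Ma lies in 259.51–251.902 Ma, so Lopingian.
B: 26.6 Ma lies in 33.9–23.03 Ma, so Oligocene.
C: 59.9 Ma lies in 66–56 Ma, so Paleocene.
D: 1.67 Ma lies in 2.58–0.0117 Ma, so Pleistocene.
Oldest = 252.5 Ma, youngest = 1.67 Ma → span 250.83 Myr.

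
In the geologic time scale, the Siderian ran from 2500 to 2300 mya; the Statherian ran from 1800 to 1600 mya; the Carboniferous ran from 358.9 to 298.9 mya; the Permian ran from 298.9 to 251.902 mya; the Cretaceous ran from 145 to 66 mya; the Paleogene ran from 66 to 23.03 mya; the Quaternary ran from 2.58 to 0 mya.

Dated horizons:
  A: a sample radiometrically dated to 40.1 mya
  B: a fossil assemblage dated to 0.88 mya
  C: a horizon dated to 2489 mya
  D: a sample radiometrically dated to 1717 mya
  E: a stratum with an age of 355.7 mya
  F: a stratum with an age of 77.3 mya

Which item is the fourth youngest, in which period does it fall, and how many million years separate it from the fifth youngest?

E, in the Carboniferous; 1361.3 million years to D

Smaller Ma means younger, so youngest first: B 0.88 < A 40.1 < F 77.3 < E 355.7 < D 1717 < C 2489.
Counting 4 along gives E (355.7 Ma); the excerpt puts that inside the Carboniferous, 358.9–298.9 Ma.
Next in line is D (1717 Ma), and 1717 − 355.7 = 1361.3 Myr.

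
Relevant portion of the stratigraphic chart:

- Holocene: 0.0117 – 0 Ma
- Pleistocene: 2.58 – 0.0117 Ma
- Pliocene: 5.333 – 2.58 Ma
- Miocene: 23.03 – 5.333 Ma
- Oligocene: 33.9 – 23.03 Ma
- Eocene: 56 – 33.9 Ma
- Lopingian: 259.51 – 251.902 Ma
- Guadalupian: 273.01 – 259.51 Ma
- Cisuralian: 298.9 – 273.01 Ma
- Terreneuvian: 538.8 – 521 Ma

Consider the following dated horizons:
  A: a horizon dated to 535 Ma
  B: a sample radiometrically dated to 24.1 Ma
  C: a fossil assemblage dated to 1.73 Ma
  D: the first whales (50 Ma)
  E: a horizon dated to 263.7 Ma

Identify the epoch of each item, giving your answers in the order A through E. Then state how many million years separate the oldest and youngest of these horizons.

A — Terreneuvian; B — Oligocene; C — Pleistocene; D — Eocene; E — Guadalupian; span 533.27 million years

Match each age against the start–end ranges in the excerpt: A = 535 Ma → Terreneuvian (538.8–521); B = 24.1 Ma → Oligocene (33.9–23.03); C = 1.73 Ma → Pleistocene (2.58–0.0117); D = 50 Ma → Eocene (56–33.9); E = 263.7 Ma → Guadalupian (273.01–259.51).
The largest age is 535 Ma and the smallest is 1.73 Ma; their difference is 533.27 Myr.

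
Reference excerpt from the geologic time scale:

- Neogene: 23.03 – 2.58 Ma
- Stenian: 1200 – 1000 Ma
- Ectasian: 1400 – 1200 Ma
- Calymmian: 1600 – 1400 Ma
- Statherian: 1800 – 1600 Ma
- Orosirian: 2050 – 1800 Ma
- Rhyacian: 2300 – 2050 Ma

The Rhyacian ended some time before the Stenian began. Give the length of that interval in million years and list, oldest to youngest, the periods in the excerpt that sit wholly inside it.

The Rhyacian closes at 2050 Ma and the Stenian opens at 1200 Ma, so the interval is 2050 − 1200 = 850 Myr.
A period fits inside if it starts at or after 2050 Ma and ends at or before 1200 Ma; oldest first that gives Orosirian, Statherian, Calymmian, Ectasian.

850 million years; Orosirian, Statherian, Calymmian, Ectasian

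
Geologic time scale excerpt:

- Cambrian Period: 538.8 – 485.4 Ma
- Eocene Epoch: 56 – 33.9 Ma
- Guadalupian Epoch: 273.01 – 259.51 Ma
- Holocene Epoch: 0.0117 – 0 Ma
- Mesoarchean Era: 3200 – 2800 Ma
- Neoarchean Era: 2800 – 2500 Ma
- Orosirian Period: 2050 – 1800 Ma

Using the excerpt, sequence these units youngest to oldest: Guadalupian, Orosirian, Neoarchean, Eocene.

Sorting by start age (ascending Ma, since larger Ma = older): Eocene start 56, Guadalupian start 273.01, Orosirian start 2050, Neoarchean start 2800.

Eocene, then Guadalupian, then Orosirian, then Neoarchean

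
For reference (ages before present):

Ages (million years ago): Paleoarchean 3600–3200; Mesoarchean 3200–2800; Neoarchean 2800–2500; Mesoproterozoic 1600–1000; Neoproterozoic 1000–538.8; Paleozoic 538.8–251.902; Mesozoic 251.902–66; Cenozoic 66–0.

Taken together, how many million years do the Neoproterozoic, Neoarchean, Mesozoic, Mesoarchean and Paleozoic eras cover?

1634 million years

Each duration: Neoproterozoic = 461.2; Neoarchean = 300; Mesozoic = 185.902; Mesoarchean = 400; Paleozoic = 286.898.
Sum: 461.2 + 300 + 185.902 + 400 + 286.898 = 1634 Myr.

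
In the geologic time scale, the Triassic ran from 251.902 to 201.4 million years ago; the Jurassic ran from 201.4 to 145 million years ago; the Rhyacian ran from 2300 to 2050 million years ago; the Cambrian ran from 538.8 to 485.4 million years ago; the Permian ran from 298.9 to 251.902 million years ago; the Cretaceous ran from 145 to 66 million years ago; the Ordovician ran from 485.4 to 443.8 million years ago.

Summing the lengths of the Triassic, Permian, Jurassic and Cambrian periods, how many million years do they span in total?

Each duration: Triassic = 50.502; Permian = 46.998; Jurassic = 56.4; Cambrian = 53.4.
Sum: 50.502 + 46.998 + 56.4 + 53.4 = 207.3 Myr.

207.3 million years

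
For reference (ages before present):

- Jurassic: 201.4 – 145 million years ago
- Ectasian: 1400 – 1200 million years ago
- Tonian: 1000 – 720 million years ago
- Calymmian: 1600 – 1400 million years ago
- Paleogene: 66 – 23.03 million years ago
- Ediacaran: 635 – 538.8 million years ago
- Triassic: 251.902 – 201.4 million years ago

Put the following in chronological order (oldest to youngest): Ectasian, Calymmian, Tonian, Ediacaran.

Calymmian, Ectasian, Tonian, Ediacaran

The oldest of these is Calymmian (starts 1600 Ma) and the youngest is Ediacaran (ends 538.8 Ma).
In between, by decreasing start age: Ectasian (1400), Tonian (1000).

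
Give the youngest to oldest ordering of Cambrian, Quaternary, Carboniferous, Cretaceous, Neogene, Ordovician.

Group by era (each group listed oldest first) — Paleozoic: Cambrian, Ordovician, Carboniferous; Mesozoic: Cretaceous; Cenozoic: Neogene, Quaternary. The eras run Paleozoic → Mesozoic → Cenozoic. Concatenating the groups in that era order and then reversing gives youngest to oldest.

Quaternary → Neogene → Cretaceous → Carboniferous → Ordovician → Cambrian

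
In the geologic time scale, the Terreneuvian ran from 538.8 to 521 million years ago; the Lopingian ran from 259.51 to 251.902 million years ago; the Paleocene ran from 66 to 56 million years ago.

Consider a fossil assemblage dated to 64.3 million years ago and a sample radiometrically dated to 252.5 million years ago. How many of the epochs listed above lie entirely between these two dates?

0

Checking each listed span, none has both start < 252.5 Ma and end > 64.3 Ma — every epoch straddles one of the two dates or lies outside them — so the count is 0.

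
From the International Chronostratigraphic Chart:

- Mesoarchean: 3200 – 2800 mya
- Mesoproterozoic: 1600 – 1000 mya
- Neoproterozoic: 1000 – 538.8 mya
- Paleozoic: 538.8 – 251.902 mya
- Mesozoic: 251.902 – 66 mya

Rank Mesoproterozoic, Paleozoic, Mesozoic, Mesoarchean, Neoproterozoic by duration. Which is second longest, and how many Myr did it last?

Neoproterozoic, 461.2 million years

Durations: Mesoproterozoic 600; Paleozoic 286.898; Mesozoic 185.902; Mesoarchean 400; Neoproterozoic 461.2 Myr.
Sorted longest-first: Mesoproterozoic (600), Neoproterozoic (461.2), Mesoarchean (400), Paleozoic (286.898), Mesozoic (185.902).
The second longest is Neoproterozoic at 461.2 Myr.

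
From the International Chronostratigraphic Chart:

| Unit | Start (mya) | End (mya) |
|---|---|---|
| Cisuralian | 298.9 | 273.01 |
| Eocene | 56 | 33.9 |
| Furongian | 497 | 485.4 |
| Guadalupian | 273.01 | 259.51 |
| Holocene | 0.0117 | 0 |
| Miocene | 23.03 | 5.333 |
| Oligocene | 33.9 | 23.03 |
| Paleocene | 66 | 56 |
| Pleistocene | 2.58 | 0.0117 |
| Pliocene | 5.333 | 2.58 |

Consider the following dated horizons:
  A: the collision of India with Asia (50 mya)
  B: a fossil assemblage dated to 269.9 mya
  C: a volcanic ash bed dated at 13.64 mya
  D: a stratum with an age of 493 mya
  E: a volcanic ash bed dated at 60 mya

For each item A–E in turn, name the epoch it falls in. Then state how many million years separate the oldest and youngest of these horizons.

Match each age against the start–end ranges in the excerpt: A = 50 Ma → Eocene (56–33.9); B = 269.9 Ma → Guadalupian (273.01–259.51); C = 13.64 Ma → Miocene (23.03–5.333); D = 493 Ma → Furongian (497–485.4); E = 60 Ma → Paleocene (66–56).
The largest age is 493 Ma and the smallest is 13.64 Ma; their difference is 479.36 Myr.

A — Eocene; B — Guadalupian; C — Miocene; D — Furongian; E — Paleocene; span 479.36 million years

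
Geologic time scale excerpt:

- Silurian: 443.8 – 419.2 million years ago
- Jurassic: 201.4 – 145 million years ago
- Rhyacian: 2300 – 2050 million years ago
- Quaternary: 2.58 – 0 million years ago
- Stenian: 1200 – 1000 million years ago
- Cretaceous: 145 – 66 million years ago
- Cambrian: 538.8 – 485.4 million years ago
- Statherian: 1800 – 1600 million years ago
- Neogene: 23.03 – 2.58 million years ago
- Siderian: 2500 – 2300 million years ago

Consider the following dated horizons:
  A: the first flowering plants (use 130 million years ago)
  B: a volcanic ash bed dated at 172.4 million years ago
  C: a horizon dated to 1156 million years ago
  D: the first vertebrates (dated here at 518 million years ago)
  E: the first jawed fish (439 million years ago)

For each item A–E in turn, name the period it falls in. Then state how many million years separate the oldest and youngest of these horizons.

Match each age against the start–end ranges in the excerpt: A = 130 Ma → Cretaceous (145–66); B = 172.4 Ma → Jurassic (201.4–145); C = 1156 Ma → Stenian (1200–1000); D = 518 Ma → Cambrian (538.8–485.4); E = 439 Ma → Silurian (443.8–419.2).
The largest age is 1156 Ma and the smallest is 130 Ma; their difference is 1026 Myr.

A — Cretaceous; B — Jurassic; C — Stenian; D — Cambrian; E — Silurian; span 1026 million years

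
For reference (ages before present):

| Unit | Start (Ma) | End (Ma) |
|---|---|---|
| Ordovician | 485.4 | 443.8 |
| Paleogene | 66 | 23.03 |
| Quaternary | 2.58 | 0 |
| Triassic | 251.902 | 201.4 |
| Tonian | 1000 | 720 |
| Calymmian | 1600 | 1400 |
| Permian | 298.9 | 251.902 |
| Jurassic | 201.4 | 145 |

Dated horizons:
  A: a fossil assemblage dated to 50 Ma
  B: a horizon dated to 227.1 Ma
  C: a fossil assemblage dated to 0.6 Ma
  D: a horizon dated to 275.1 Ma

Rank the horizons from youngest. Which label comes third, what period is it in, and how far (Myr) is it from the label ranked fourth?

B, in the Triassic; 48 million years to D

Smaller Ma means younger, so youngest first: C 0.6 < A 50 < B 227.1 < D 275.1.
Counting 3 along gives B (227.1 Ma); the excerpt puts that inside the Triassic, 251.902–201.4 Ma.
Next in line is D (275.1 Ma), and 275.1 − 227.1 = 48 Myr.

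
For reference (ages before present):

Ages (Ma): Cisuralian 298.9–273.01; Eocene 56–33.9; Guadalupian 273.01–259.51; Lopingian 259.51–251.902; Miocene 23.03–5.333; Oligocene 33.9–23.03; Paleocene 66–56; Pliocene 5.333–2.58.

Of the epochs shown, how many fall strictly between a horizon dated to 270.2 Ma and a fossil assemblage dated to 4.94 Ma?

5

270.2 Ma sits inside the Guadalupian (273.01–259.51) and 4.94 Ma inside the Pliocene (5.333–2.58); neither of those is wholly between the two dates.
The listed epochs lying completely between them are Lopingian, Paleocene, Eocene, Oligocene, Miocene — 5 in all.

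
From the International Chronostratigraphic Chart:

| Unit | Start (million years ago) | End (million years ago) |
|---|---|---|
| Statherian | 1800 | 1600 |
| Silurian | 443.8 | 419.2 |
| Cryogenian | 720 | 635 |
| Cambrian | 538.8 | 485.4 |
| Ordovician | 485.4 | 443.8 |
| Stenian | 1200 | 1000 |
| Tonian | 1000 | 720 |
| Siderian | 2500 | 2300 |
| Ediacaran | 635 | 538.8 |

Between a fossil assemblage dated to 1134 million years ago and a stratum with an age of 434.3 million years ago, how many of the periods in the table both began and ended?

1134 Ma sits inside the Stenian (1200–1000) and 434.3 Ma inside the Silurian (443.8–419.2); neither of those is wholly between the two dates.
The listed periods lying completely between them are Tonian, Cryogenian, Ediacaran, Cambrian, Ordovician — 5 in all.

5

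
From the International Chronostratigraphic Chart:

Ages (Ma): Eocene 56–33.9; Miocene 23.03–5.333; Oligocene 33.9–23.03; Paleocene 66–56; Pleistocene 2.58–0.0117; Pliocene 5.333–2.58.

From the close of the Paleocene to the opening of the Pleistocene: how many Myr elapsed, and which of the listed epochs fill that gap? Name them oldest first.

53.42 million years; Eocene, Oligocene, Miocene, Pliocene

End of Paleocene = 56 Ma; start of Pleistocene = 2.58 Ma.
Gap = 56 − 2.58 = 53.42 Myr.
Epochs wholly inside 56–2.58 Ma: Eocene (56–33.9), Oligocene (33.9–23.03), Miocene (23.03–5.333), Pliocene (5.333–2.58).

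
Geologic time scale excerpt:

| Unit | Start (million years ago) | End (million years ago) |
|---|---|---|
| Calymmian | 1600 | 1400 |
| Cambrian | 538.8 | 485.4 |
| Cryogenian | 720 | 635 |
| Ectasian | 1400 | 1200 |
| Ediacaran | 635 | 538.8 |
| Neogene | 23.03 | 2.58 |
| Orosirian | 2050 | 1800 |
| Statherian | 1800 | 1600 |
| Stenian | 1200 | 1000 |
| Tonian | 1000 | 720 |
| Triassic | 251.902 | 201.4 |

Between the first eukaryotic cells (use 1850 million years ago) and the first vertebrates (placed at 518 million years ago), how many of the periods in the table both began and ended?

7

The older date is 1850 Ma and the younger is 518 Ma.
Periods with start < 1850 and end > 518 Ma: Statherian (1800–1600), Calymmian (1600–1400), Ectasian (1400–1200), Stenian (1200–1000), Tonian (1000–720), Cryogenian (720–635), Ediacaran (635–538.8).
That is 7 complete periods.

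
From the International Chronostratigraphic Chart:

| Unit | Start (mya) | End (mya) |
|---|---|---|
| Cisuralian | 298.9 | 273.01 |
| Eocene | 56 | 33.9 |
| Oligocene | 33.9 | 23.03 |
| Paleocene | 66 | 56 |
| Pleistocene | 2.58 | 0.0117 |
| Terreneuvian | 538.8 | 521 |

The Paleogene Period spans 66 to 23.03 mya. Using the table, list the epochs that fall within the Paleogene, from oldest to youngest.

Paleocene, Eocene, Oligocene

Epochs with both bounds inside 66–23.03 Ma: Paleocene (66–56), Eocene (56–33.9), Oligocene (33.9–23.03).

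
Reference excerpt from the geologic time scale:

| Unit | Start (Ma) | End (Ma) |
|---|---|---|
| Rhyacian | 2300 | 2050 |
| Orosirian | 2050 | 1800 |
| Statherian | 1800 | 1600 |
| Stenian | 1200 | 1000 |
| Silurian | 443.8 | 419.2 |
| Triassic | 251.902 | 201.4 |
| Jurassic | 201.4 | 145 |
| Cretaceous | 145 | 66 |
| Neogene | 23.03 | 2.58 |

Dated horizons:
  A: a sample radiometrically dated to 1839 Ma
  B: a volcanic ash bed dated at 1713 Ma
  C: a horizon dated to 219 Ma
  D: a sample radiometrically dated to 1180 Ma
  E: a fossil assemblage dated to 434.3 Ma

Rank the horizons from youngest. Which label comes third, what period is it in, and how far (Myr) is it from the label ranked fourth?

D, in the Stenian; 533 million years to B

Sorted youngest-first by Ma: C (219), E (434.3), D (1180), B (1713), A (1839).
The third youngest is D at 1180 Ma, which lies in 1200–1000 Ma: the Stenian.
The fourth youngest is B at 1713 Ma; separation = |1180 − 1713| = 533 Myr.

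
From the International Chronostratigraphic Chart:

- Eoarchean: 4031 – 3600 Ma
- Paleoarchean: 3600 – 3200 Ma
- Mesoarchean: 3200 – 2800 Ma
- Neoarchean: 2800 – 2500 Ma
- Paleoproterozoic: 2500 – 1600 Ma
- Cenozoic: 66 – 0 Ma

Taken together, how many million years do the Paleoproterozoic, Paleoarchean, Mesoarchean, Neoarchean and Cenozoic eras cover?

Each duration: Paleoproterozoic = 900; Paleoarchean = 400; Mesoarchean = 400; Neoarchean = 300; Cenozoic = 66.
Sum: 900 + 400 + 400 + 300 + 66 = 2066 Myr.

2066 million years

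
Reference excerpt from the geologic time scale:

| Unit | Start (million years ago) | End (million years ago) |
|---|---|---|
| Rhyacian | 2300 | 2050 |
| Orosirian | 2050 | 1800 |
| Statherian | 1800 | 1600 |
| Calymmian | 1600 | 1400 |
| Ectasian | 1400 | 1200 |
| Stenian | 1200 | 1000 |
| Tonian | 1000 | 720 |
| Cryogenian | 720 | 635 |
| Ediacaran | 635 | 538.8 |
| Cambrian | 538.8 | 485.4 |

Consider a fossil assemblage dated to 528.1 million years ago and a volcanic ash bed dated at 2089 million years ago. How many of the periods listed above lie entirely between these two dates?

2089 Ma sits inside the Rhyacian (2300–2050) and 528.1 Ma inside the Cambrian (538.8–485.4); neither of those is wholly between the two dates.
The listed periods lying completely between them are Orosirian, Statherian, Calymmian, Ectasian, Stenian, Tonian, Cryogenian, Ediacaran — 8 in all.

8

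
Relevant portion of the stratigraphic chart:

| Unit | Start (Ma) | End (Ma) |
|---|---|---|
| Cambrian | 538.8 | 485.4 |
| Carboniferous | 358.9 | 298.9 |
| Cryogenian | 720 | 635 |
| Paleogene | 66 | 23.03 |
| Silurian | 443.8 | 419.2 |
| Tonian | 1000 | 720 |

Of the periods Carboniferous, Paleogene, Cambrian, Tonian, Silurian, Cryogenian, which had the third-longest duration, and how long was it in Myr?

Carboniferous, 60 million years

Durations: Carboniferous 60; Paleogene 42.97; Cambrian 53.4; Tonian 280; Silurian 24.6; Cryogenian 85 Myr.
Sorted longest-first: Tonian (280), Cryogenian (85), Carboniferous (60), Cambrian (53.4), Paleogene (42.97), Silurian (24.6).
The third longest is Carboniferous at 60 Myr.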